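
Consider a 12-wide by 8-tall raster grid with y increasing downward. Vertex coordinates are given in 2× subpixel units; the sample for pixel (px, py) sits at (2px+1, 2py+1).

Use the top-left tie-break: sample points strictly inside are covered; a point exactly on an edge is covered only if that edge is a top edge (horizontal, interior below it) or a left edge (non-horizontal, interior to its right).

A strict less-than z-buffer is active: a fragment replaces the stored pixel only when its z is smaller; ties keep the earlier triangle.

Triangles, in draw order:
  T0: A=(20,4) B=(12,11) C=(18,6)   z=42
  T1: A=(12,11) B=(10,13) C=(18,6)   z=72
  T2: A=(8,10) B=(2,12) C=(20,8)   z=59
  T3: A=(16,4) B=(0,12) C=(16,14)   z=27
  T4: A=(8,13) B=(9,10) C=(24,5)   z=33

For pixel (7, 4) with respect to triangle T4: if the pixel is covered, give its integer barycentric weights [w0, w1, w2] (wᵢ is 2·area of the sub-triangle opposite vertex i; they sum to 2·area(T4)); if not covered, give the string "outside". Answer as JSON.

T0:
  2·area = 2  (B↔C swapped to make it positive)
  edge (20, 4)→(18, 6): d=(-2,2) right/bottom  bias=-1
  edge (18, 6)→(12, 11): d=(-6,5) right/bottom  bias=-1
  edge (12, 11)→(20, 4): d=(8,-7) top-left  bias=+0
    (11,0)@(23, 1): e=[0,5,-3] → ·  [on edge]
    (10,1)@(21, 3): e=[0,3,-1] → ·  [on edge]
    (9,2)@(19, 5): e=[0,1,1] → ·  [on edge]
    (8,3)@(17, 7): e=[0,-1,3] → ·  [on edge]
    (7,4)@(15, 9): e=[0,-3,5] → ·  [on edge]
    (6,5)@(13, 11): e=[0,-5,7] → ·  [on edge]
    (5,6)@(11, 13): e=[0,-7,9] → ·  [on edge]
    (4,7)@(9, 15): e=[0,-9,11] → ·  [on edge]
  covered (0 px):
    · · · · · · · · · · · ·
    · · · · · · · · · · · ·
    · · · · · · · · · · · ·
    · · · · · · · · · · · ·
    · · · · · · · · · · · ·
    · · · · · · · · · · · ·
    · · · · · · · · · · · ·
    · · · · · · · · · · · ·
T1:
  2·area = 2  (B↔C swapped to make it positive)
  edge (12, 11)→(18, 6): d=(6,-5) top-left  bias=+0
  edge (18, 6)→(10, 13): d=(-8,7) right/bottom  bias=-1
  edge (10, 13)→(12, 11): d=(2,-2) top-left  bias=+0
  covered (0 px):
    · · · · · · · · · · · ·
    · · · · · · · · · · · ·
    · · · · · · · · · · · ·
    · · · · · · · · · · · ·
    · · · · · · · · · · · ·
    · · · · · · · · · · · ·
    · · · · · · · · · · · ·
    · · · · · · · · · · · ·
T2:
  2·area = 12  (B↔C swapped to make it positive)
  edge (8, 10)→(20, 8): d=(12,-2) top-left  bias=+0
  edge (20, 8)→(2, 12): d=(-18,4) right/bottom  bias=-1
  edge (2, 12)→(8, 10): d=(6,-2) top-left  bias=+0
    (11,2)@(23, 5): e=[-30,42,0] → ·  [on edge]
    (8,3)@(17, 7): e=[-18,30,0] → ·  [on edge]
    (5,4)@(11, 9): e=[-6,18,0] → ·  [on edge]
    (7,4)@(15, 9): e=[2,2,8] → █
    (8,4)@(17, 9): e=[6,-6,12] → ·
    (2,5)@(5, 11): e=[6,6,0] → █  [on edge]
    (3,5)@(7, 11): e=[10,-2,4] → ·
    (7,5)@(15, 11): e=[26,-34,20] → ·
    (2,6)@(5, 13): e=[30,-30,12] → ·
  covered (2 px):
    · · · · · · · · · · · ·
    · · · · · · · · · · · ·
    · · · · · · · · · · · ·
    · · · · · · · · · · · ·
    · · · · · · · █ · · · ·
    · · █ · · · · · · · · ·
    · · · · · · · · · · · ·
    · · · · · · · · · · · ·
T3:
  2·area = 160  (B↔C swapped to make it positive)
  edge (16, 4)→(16, 14): d=(0,10) right/bottom  bias=-1
  edge (16, 14)→(0, 12): d=(-16,-2) top-left  bias=+0
  edge (0, 12)→(16, 4): d=(16,-8) top-left  bias=+0
    (7,2)@(15, 5): e=[10,142,8] → █
    (8,2)@(17, 5): e=[-10,146,24] → ·
    (5,3)@(11, 7): e=[50,102,8] → █
    (6,3)@(13, 7): e=[30,106,24] → █
    (8,3)@(17, 7): e=[-10,114,56] → ·
    (3,4)@(7, 9): e=[90,62,8] → █
    (4,4)@(9, 9): e=[70,66,24] → █
    (8,4)@(17, 9): e=[-10,82,88] → ·
    (1,5)@(3, 11): e=[130,22,8] → █
    (2,5)@(5, 11): e=[110,26,24] → █
    (8,5)@(17, 11): e=[-10,50,120] → ·
    (1,6)@(3, 13): e=[130,-10,40] → ·
  covered (20 px):
    · · · · · · · · · · · ·
    · · · · · · · · · · · ·
    · · · · · · · █ · · · ·
    · · · · · █ █ █ · · · ·
    · · · █ █ █ █ █ · · · ·
    · █ █ █ █ █ █ █ · · · ·
    · · · · █ █ █ █ · · · ·
    · · · · · · · · · · · ·
T4:
  2·area = 40
  edge (8, 13)→(9, 10): d=(1,-3) top-left  bias=+0
  edge (9, 10)→(24, 5): d=(15,-5) top-left  bias=+0
  edge (24, 5)→(8, 13): d=(-16,8) right/bottom  bias=-1
    (9,3)@(19, 7): e=[27,5,8] → █
    (10,3)@(21, 7): e=[33,15,-8] → ·
    (6,4)@(13, 9): e=[11,5,24] → █
    (7,4)@(15, 9): e=[17,15,8] → █
    (8,4)@(17, 9): e=[23,25,-8] → ·
    (9,4)@(19, 9): e=[29,35,-24] → ·
    (4,5)@(9, 11): e=[1,15,24] → █
    (5,5)@(11, 11): e=[7,25,8] → █
    (6,5)@(13, 11): e=[13,35,-8] → ·
    (7,5)@(15, 11): e=[19,45,-24] → ·
    (4,6)@(9, 13): e=[3,45,-8] → ·
    (5,6)@(11, 13): e=[9,55,-24] → ·
  covered (5 px):
    · · · · · · · · · · · ·
    · · · · · · · · · · · ·
    · · · · · · · · · · · ·
    · · · · · · · · · █ · ·
    · · · · · · █ █ · · · ·
    · · · · █ █ · · · · · ·
    · · · · · · · · · · · ·
    · · · · · · · · · · · ·

Answer: [15,8,17]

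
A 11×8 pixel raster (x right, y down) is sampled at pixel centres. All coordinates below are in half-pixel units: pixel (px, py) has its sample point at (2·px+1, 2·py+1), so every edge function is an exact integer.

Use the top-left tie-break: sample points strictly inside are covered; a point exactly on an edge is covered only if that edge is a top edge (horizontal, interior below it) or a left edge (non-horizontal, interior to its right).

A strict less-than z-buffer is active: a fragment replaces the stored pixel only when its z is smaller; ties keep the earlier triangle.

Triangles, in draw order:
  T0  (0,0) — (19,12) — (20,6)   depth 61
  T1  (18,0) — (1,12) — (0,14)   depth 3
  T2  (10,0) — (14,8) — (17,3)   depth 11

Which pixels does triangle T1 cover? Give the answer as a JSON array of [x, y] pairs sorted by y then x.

T0:
  2·area = 126  (B↔C swapped to make it positive)
  edge (0, 0)→(20, 6): d=(20,6) right/bottom  bias=-1
  edge (20, 6)→(19, 12): d=(-1,6) right/bottom  bias=-1
  edge (19, 12)→(0, 0): d=(-19,-12) top-left  bias=+0
    (1,0)@(3, 1): e=[2,107,17] → X
    (2,0)@(5, 1): e=[-10,95,41] → .
    (1,1)@(3, 3): e=[42,105,-21] → .
    (2,1)@(5, 3): e=[30,93,3] → X
    (3,1)@(7, 3): e=[18,81,27] → X
    (4,1)@(9, 3): e=[6,69,51] → X
    (5,1)@(11, 3): e=[-6,57,75] → .
    (2,2)@(5, 5): e=[70,91,-35] → .
    (3,2)@(7, 5): e=[58,79,-11] → .
    (4,2)@(9, 5): e=[46,67,13] → X
    (5,2)@(11, 5): e=[34,55,37] → X
    (6,2)@(13, 5): e=[22,43,61] → X
  covered (16 px):
    . X . . . . . . . . .
    . . X X X . . . . . .
    . . . . X X X X . . .
    . . . . . . X X X X .
    . . . . . . . X X X .
    . . . . . . . . . X .
    . . . . . . . . . . .
    . . . . . . . . . . .
T1:
  2·area = 22  (B↔C swapped to make it positive)
  edge (18, 0)→(0, 14): d=(-18,14) right/bottom  bias=-1
  edge (0, 14)→(1, 12): d=(1,-2) top-left  bias=+0
  edge (1, 12)→(18, 0): d=(17,-12) top-left  bias=+0
    (5,2)@(11, 5): e=[8,13,1] → X
    (6,2)@(13, 5): e=[-20,17,25] → .
    (4,3)@(9, 7): e=[0,11,11] → .  [on edge]
    (5,3)@(11, 7): e=[-28,15,35] → .
    (1,5)@(3, 11): e=[12,3,7] → X
    (2,5)@(5, 11): e=[-16,7,31] → .
    (0,6)@(1, 13): e=[4,1,17] → X
    (1,6)@(3, 13): e=[-24,5,41] → .
    (0,7)@(1, 15): e=[-32,3,51] → .
  covered (3 px):
    . . . . . . . . . . .
    . . . . . . . . . . .
    . . . . . X . . . . .
    . . . . . . . . . . .
    . . . . . . . . . . .
    . X . . . . . . . . .
    X . . . . . . . . . .
    . . . . . . . . . . .
T2:
  2·area = 44  (B↔C swapped to make it positive)
  edge (10, 0)→(17, 3): d=(7,3) right/bottom  bias=-1
  edge (17, 3)→(14, 8): d=(-3,5) right/bottom  bias=-1
  edge (14, 8)→(10, 0): d=(-4,-8) top-left  bias=+0
    (5,0)@(11, 1): e=[4,36,4] → X
    (6,0)@(13, 1): e=[-2,26,20] → .
    (5,1)@(11, 3): e=[18,30,-4] → .
    (6,1)@(13, 3): e=[12,20,12] → X
    (7,1)@(15, 3): e=[6,10,28] → X
    (8,1)@(17, 3): e=[0,0,44] → .  [on edge]
    (6,2)@(13, 5): e=[26,14,4] → X
    (8,2)@(17, 5): e=[14,-6,36] → .
    (6,3)@(13, 7): e=[40,8,-4] → .
    (7,3)@(15, 7): e=[34,-2,12] → .
    (5,6)@(11, 13): e=[88,0,-44] → .  [on edge]
  covered (5 px):
    . . . . . X . . . . .
    . . . . . . X X . . .
    . . . . . . X X . . .
    . . . . . . . . . . .
    . . . . . . . . . . .
    . . . . . . . . . . .
    . . . . . . . . . . .
    . . . . . . . . . . .

Final: [[5,2],[1,5],[0,6]]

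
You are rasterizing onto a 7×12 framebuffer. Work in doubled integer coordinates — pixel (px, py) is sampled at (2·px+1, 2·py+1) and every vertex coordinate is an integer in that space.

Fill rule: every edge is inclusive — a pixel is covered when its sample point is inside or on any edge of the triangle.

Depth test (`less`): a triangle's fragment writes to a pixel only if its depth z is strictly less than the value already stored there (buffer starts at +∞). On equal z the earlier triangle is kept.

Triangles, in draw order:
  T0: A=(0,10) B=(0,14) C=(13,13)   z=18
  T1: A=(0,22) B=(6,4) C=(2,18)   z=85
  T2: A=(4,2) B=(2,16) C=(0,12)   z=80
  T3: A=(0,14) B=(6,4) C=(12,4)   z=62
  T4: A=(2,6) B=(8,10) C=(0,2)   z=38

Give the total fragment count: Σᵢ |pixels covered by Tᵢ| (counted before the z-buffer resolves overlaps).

T0:
  2·area = 52  (B↔C swapped to make it positive)
  edge (0, 10)→(13, 13): d=(13,3) inclusive
  edge (13, 13)→(0, 14): d=(-13,1) inclusive
  edge (0, 14)→(0, 10): d=(0,-4) inclusive
    (0,5)@(1, 11): e=[10,38,4] → X
    (1,5)@(3, 11): e=[4,36,12] → X
    (2,5)@(5, 11): e=[-2,34,20] → .
    (0,6)@(1, 13): e=[36,12,4] → X
    (2,6)@(5, 13): e=[24,8,20] → X
    (3,6)@(7, 13): e=[18,6,28] → X
    (4,6)@(9, 13): e=[12,4,36] → X
    (5,6)@(11, 13): e=[6,2,44] → X
    (6,6)@(13, 13): e=[0,0,52] → X  [on edge]
    (0,7)@(1, 15): e=[62,-14,4] → .
    (1,7)@(3, 15): e=[56,-16,12] → .
    (2,7)@(5, 15): e=[50,-18,20] → .
  covered (9 px):
    . . . . . . .
    . . . . . . .
    . . . . . . .
    . . . . . . .
    . . . . . . .
    X X . . . . .
    X X X X X X X
    . . . . . . .
    . . . . . . .
    . . . . . . .
    . . . . . . .
    . . . . . . .
T1:
  2·area = 12
  edge (0, 22)→(6, 4): d=(6,-18) inclusive
  edge (6, 4)→(2, 18): d=(-4,14) inclusive
  edge (2, 18)→(0, 22): d=(-2,4) inclusive
    (3,0)@(7, 1): e=[0,-2,14] → .  [on edge]
    (2,3)@(5, 7): e=[0,2,10] → X  [on edge]
    (3,3)@(7, 7): e=[36,-26,2] → .
    (2,4)@(5, 9): e=[12,-6,6] → .
    (1,6)@(3, 13): e=[0,6,6] → X  [on edge]
    (2,6)@(5, 13): e=[36,-22,-2] → .
    (1,7)@(3, 15): e=[12,-2,2] → .
    (0,9)@(1, 19): e=[0,10,2] → X  [on edge]
    (1,9)@(3, 19): e=[36,-18,-6] → .
    (0,10)@(1, 21): e=[12,2,-2] → .
  covered (3 px):
    . . . . . . .
    . . . . . . .
    . . . . . . .
    . . X . . . .
    . . . . . . .
    . . . . . . .
    . X . . . . .
    . . . . . . .
    . . . . . . .
    X . . . . . .
    . . . . . . .
    . . . . . . .
T2:
  2·area = 36
  edge (4, 2)→(2, 16): d=(-2,14) inclusive
  edge (2, 16)→(0, 12): d=(-2,-4) inclusive
  edge (0, 12)→(4, 2): d=(4,-10) inclusive
    (1,2)@(3, 5): e=[8,26,2] → X
    (2,2)@(5, 5): e=[-20,34,22] → .
    (1,3)@(3, 7): e=[4,22,10] → X
    (2,3)@(5, 7): e=[-24,30,30] → .
    (1,4)@(3, 9): e=[0,18,18] → X  [on edge]
    (2,4)@(5, 9): e=[-28,26,38] → .
    (0,5)@(1, 11): e=[24,6,6] → X
    (1,5)@(3, 11): e=[-4,14,26] → .
    (0,6)@(1, 13): e=[20,2,14] → X
    (1,6)@(3, 13): e=[-8,10,34] → .
    (0,7)@(1, 15): e=[16,-2,22] → .
    (0,11)@(1, 23): e=[0,-18,54] → .  [on edge]
  covered (5 px):
    . . . . . . .
    . . . . . . .
    . X . . . . .
    . X . . . . .
    . X . . . . .
    X . . . . . .
    X . . . . . .
    . . . . . . .
    . . . . . . .
    . . . . . . .
    . . . . . . .
    . . . . . . .
T3:
  2·area = 60
  edge (0, 14)→(6, 4): d=(6,-10) inclusive
  edge (6, 4)→(12, 4): d=(6,0) inclusive
  edge (12, 4)→(0, 14): d=(-12,10) inclusive
    (3,2)@(7, 5): e=[16,6,38] → X
    (4,2)@(9, 5): e=[36,6,18] → X
    (5,2)@(11, 5): e=[56,6,-2] → .
    (2,3)@(5, 7): e=[8,18,34] → X
    (4,3)@(9, 7): e=[48,18,-6] → .
    (1,4)@(3, 9): e=[0,30,30] → X  [on edge]
    (3,4)@(7, 9): e=[40,30,-10] → .
    (1,5)@(3, 11): e=[12,42,6] → X
    (2,5)@(5, 11): e=[32,42,-14] → .
    (0,6)@(1, 13): e=[4,54,2] → X
    (1,6)@(3, 13): e=[24,54,-18] → .
    (0,7)@(1, 15): e=[16,66,-22] → .
  covered (8 px):
    . . . . . . .
    . . . . . . .
    . . . X X . .
    . . X X . . .
    . X X . . . .
    . X . . . . .
    X . . . . . .
    . . . . . . .
    . . . . . . .
    . . . . . . .
    . . . . . . .
    . . . . . . .
T4:
  2·area = 16  (B↔C swapped to make it positive)
  edge (2, 6)→(0, 2): d=(-2,-4) inclusive
  edge (0, 2)→(8, 10): d=(8,8) inclusive
  edge (8, 10)→(2, 6): d=(-6,-4) inclusive
    (0,1)@(1, 3): e=[2,0,14] → X  [on edge]
    (1,1)@(3, 3): e=[10,-16,22] → .
    (0,2)@(1, 5): e=[-2,16,2] → .
    (1,2)@(3, 5): e=[6,0,10] → X  [on edge]
    (2,2)@(5, 5): e=[14,-16,18] → .
    (1,3)@(3, 7): e=[2,16,-2] → .
    (2,3)@(5, 7): e=[10,0,6] → X  [on edge]
    (3,3)@(7, 7): e=[18,-16,14] → .
    (2,4)@(5, 9): e=[6,16,-6] → .
    (3,4)@(7, 9): e=[14,0,2] → X  [on edge]
    (4,4)@(9, 9): e=[22,-16,10] → .
    (3,5)@(7, 11): e=[10,16,-10] → .
    (4,5)@(9, 11): e=[18,0,-2] → .  [on edge]
    (5,6)@(11, 13): e=[22,0,-6] → .  [on edge]
    (6,7)@(13, 15): e=[26,0,-10] → .  [on edge]
  covered (4 px):
    . . . . . . .
    X . . . . . .
    . X . . . . .
    . . X . . . .
    . . . X . . .
    . . . . . . .
    . . . . . . .
    . . . . . . .
    . . . . . . .
    . . . . . . .
    . . . . . . .
    . . . . . . .

Answer: 29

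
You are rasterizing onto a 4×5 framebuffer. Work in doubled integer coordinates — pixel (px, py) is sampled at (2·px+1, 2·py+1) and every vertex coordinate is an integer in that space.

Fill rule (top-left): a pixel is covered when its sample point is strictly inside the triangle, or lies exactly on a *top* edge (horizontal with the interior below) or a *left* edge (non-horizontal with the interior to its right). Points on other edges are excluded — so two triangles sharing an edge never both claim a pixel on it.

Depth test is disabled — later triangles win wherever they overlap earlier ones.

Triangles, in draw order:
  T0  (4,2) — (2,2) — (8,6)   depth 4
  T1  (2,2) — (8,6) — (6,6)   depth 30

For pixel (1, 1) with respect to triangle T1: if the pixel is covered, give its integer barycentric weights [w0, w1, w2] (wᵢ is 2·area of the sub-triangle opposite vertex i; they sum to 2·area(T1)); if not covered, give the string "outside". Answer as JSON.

T0:
  2·area = 8  (B↔C swapped to make it positive)
  edge (4, 2)→(8, 6): d=(4,4) right/bottom  bias=-1
  edge (8, 6)→(2, 2): d=(-6,-4) top-left  bias=+0
  edge (2, 2)→(4, 2): d=(2,0) top-left  bias=+0
    (1,0)@(3, 1): e=[0,10,-2] → ·  [on edge]
    (2,1)@(5, 3): e=[0,6,2] → ·  [on edge]
    (3,2)@(7, 5): e=[0,2,6] → ·  [on edge]
  covered (0 px):
    · · · ·
    · · · ·
    · · · ·
    · · · ·
    · · · ·
T1:
  2·area = 8
  edge (2, 2)→(8, 6): d=(6,4) right/bottom  bias=-1
  edge (8, 6)→(6, 6): d=(-2,0) right/bottom  bias=-1
  edge (6, 6)→(2, 2): d=(-4,-4) top-left  bias=+0
    (0,0)@(1, 1): e=[-2,10,0] → ·  [on edge]
    (1,1)@(3, 3): e=[2,6,0] → █  [on edge]
    (2,1)@(5, 3): e=[-6,6,8] → ·
    (1,2)@(3, 5): e=[14,2,-8] → ·
    (2,2)@(5, 5): e=[6,2,0] → █  [on edge]
    (3,2)@(7, 5): e=[-2,2,8] → ·
    (2,3)@(5, 7): e=[18,-2,-8] → ·
    (3,3)@(7, 7): e=[10,-2,0] → ·  [on edge]
  covered (2 px):
    · · · ·
    · █ · ·
    · · █ ·
    · · · ·
    · · · ·

Answer: [6,0,2]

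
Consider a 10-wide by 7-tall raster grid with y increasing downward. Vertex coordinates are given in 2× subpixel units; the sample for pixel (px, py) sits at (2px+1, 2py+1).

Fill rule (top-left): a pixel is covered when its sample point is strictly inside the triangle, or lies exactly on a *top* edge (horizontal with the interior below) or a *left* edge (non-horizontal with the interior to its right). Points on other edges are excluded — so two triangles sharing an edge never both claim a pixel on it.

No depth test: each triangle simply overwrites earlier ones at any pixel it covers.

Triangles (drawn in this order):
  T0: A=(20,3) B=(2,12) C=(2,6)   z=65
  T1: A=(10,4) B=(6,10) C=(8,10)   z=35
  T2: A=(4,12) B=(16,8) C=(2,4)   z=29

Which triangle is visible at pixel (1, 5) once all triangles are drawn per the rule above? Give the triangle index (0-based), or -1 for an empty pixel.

T0:
  2·area = 108
  edge (20, 3)→(2, 12): d=(-18,9) right/bottom  bias=-1
  edge (2, 12)→(2, 6): d=(0,-6) top-left  bias=+0
  edge (2, 6)→(20, 3): d=(18,-3) top-left  bias=+0
    (4,2)@(9, 5): e=[63,42,3] → █
    (5,2)@(11, 5): e=[45,54,9] → █
    (6,2)@(13, 5): e=[27,66,15] → █
    (7,2)@(15, 5): e=[9,78,21] → █
    (8,2)@(17, 5): e=[-9,90,27] → ·
    (1,3)@(3, 7): e=[81,6,21] → █
    (2,3)@(5, 7): e=[63,18,27] → █
    (3,3)@(7, 7): e=[45,30,33] → █
    (6,3)@(13, 7): e=[-9,66,51] → ·
    (7,3)@(15, 7): e=[-27,78,57] → ·
    (1,4)@(3, 9): e=[45,6,57] → █
    (4,4)@(9, 9): e=[-9,42,75] → ·
  covered (13 px):
    · · · · · · · · · ·
    · · · · · · · · · ·
    · · · · █ █ █ █ · ·
    · █ █ █ █ █ · · · ·
    · █ █ █ · · · · · ·
    · █ · · · · · · · ·
    · · · · · · · · · ·
T1:
  2·area = 12  (B↔C swapped to make it positive)
  edge (10, 4)→(8, 10): d=(-2,6) right/bottom  bias=-1
  edge (8, 10)→(6, 10): d=(-2,0) right/bottom  bias=-1
  edge (6, 10)→(10, 4): d=(4,-6) top-left  bias=+0
    (5,0)@(11, 1): e=[0,18,-6] → ·  [on edge]
    (4,3)@(9, 7): e=[0,6,6] → ·  [on edge]
    (3,4)@(7, 9): e=[8,2,2] → █
    (4,4)@(9, 9): e=[-4,2,14] → ·
    (3,5)@(7, 11): e=[4,-2,10] → ·
    (3,6)@(7, 13): e=[0,-6,18] → ·  [on edge]
  covered (1 px):
    · · · · · · · · · ·
    · · · · · · · · · ·
    · · · · · · · · · ·
    · · · · · · · · · ·
    · · · █ · · · · · ·
    · · · · · · · · · ·
    · · · · · · · · · ·
T2:
  2·area = 104  (B↔C swapped to make it positive)
  edge (4, 12)→(2, 4): d=(-2,-8) top-left  bias=+0
  edge (2, 4)→(16, 8): d=(14,4) right/bottom  bias=-1
  edge (16, 8)→(4, 12): d=(-12,4) right/bottom  bias=-1
    (1,2)@(3, 5): e=[6,10,88] → █
    (2,2)@(5, 5): e=[22,2,80] → █
    (3,2)@(7, 5): e=[38,-6,72] → ·
    (1,3)@(3, 7): e=[2,38,64] → █
    (3,3)@(7, 7): e=[34,22,48] → █
    (4,3)@(9, 7): e=[50,14,40] → █
    (5,3)@(11, 7): e=[66,6,32] → █
    (6,3)@(13, 7): e=[82,-2,24] → ·
    (9,3)@(19, 7): e=[130,-26,0] → ·  [on edge]
    (1,4)@(3, 9): e=[-2,66,40] → ·
    (2,4)@(5, 9): e=[14,58,32] → █
    (6,4)@(13, 9): e=[78,26,0] → ·  [on edge]
    (3,5)@(7, 11): e=[26,78,0] → ·  [on edge]
    (0,6)@(1, 13): e=[-26,130,0] → ·  [on edge]
  covered (12 px):
    · · · · · · · · · ·
    · · · · · · · · · ·
    · █ █ · · · · · · ·
    · █ █ █ █ █ · · · ·
    · · █ █ █ █ · · · ·
    · · █ · · · · · · ·
    · · · · · · · · · ·

Z-buffer (winner per pixel, '.' = empty):
  . . . . . . . . . .
  . . . . . . . . . .
  . 2 2 . 0 0 0 0 . .
  . 2 2 2 2 2 . . . .
  . 0 2 2 2 2 . . . .
  . 0 2 . . . . . . .
  . . . . . . . . . .

Answer: 0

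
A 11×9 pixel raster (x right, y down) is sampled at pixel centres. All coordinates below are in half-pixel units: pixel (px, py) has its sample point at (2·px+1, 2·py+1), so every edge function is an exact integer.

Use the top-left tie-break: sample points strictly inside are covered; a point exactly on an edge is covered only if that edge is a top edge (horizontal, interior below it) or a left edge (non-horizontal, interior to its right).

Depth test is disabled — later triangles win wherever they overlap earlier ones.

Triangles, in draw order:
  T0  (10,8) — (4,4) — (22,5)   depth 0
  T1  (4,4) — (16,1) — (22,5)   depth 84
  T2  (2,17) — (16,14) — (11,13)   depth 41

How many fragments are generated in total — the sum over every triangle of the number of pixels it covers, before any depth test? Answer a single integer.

T0:
  2·area = 66
  edge (10, 8)→(4, 4): d=(-6,-4) top-left  bias=+0
  edge (4, 4)→(22, 5): d=(18,1) right/bottom  bias=-1
  edge (22, 5)→(10, 8): d=(-12,3) right/bottom  bias=-1
    (3,2)@(7, 5): e=[6,15,45] → #
    (4,2)@(9, 5): e=[14,13,39] → #
    (5,2)@(11, 5): e=[22,11,33] → #
    (6,2)@(13, 5): e=[30,9,27] → #
    (7,2)@(15, 5): e=[38,7,21] → #
    (8,2)@(17, 5): e=[46,5,15] → #
    (9,2)@(19, 5): e=[54,3,9] → #
    (10,2)@(21, 5): e=[62,1,3] → #
    (3,3)@(7, 7): e=[-6,51,21] → ·
    (4,3)@(9, 7): e=[2,49,15] → #
    (7,3)@(15, 7): e=[26,43,-3] → ·
    (8,3)@(17, 7): e=[34,41,-9] → ·
  covered (11 px):
    · · · · · · · · · · ·
    · · · · · · · · · · ·
    · · · # # # # # # # #
    · · · · # # # · · · ·
    · · · · · · · · · · ·
    · · · · · · · · · · ·
    · · · · · · · · · · ·
    · · · · · · · · · · ·
    · · · · · · · · · · ·
T1:
  2·area = 66
  edge (4, 4)→(16, 1): d=(12,-3) top-left  bias=+0
  edge (16, 1)→(22, 5): d=(6,4) right/bottom  bias=-1
  edge (22, 5)→(4, 4): d=(-18,-1) top-left  bias=+0
    (4,1)@(9, 3): e=[3,40,23] → #
    (5,1)@(11, 3): e=[9,32,25] → #
    (6,1)@(13, 3): e=[15,24,27] → #
    (7,1)@(15, 3): e=[21,16,29] → #
    (8,1)@(17, 3): e=[27,8,31] → #
    (9,1)@(19, 3): e=[33,0,33] → ·  [on edge]
    (4,2)@(9, 5): e=[27,52,-13] → ·
    (5,2)@(11, 5): e=[33,44,-11] → ·
    (6,2)@(13, 5): e=[39,36,-9] → ·
    (7,2)@(15, 5): e=[45,28,-7] → ·
    (8,2)@(17, 5): e=[51,20,-5] → ·
  covered (5 px):
    · · · · · · · · · · ·
    · · · · # # # # # · ·
    · · · · · · · · · · ·
    · · · · · · · · · · ·
    · · · · · · · · · · ·
    · · · · · · · · · · ·
    · · · · · · · · · · ·
    · · · · · · · · · · ·
    · · · · · · · · · · ·
T2:
  2·area = 29  (B↔C swapped to make it positive)
  edge (2, 17)→(11, 13): d=(9,-4) top-left  bias=+0
  edge (11, 13)→(16, 14): d=(5,1) right/bottom  bias=-1
  edge (16, 14)→(2, 17): d=(-14,3) right/bottom  bias=-1
    (0,5)@(1, 11): e=[-58,0,87] → ·  [on edge]
    (5,6)@(11, 13): e=[0,0,29] → ·  [on edge]
    (3,7)@(7, 15): e=[2,14,13] → #
    (4,7)@(9, 15): e=[10,12,7] → #
    (5,7)@(11, 15): e=[18,10,1] → #
    (6,7)@(13, 15): e=[26,8,-5] → ·
    (10,7)@(21, 15): e=[58,0,-29] → ·  [on edge]
    (3,8)@(7, 17): e=[20,24,-15] → ·
    (4,8)@(9, 17): e=[28,22,-21] → ·
    (5,8)@(11, 17): e=[36,20,-27] → ·
  covered (3 px):
    · · · · · · · · · · ·
    · · · · · · · · · · ·
    · · · · · · · · · · ·
    · · · · · · · · · · ·
    · · · · · · · · · · ·
    · · · · · · · · · · ·
    · · · · · · · · · · ·
    · · · # # # · · · · ·
    · · · · · · · · · · ·

Answer: 19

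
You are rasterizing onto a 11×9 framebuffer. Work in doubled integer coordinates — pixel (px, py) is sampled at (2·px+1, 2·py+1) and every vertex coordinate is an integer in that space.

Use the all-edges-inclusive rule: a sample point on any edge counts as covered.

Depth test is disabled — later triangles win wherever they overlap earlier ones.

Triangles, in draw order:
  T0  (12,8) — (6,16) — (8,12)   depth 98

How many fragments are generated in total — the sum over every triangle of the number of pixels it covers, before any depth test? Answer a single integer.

T0:
  2·area = 8
  edge (12, 8)→(6, 16): d=(-6,8) inclusive
  edge (6, 16)→(8, 12): d=(2,-4) inclusive
  edge (8, 12)→(12, 8): d=(4,-4) inclusive
    (9,0)@(19, 1): e=[-14,22,0] → .  [on edge]
    (8,1)@(17, 3): e=[-10,18,0] → .  [on edge]
    (7,2)@(15, 5): e=[-6,14,0] → .  [on edge]
    (6,3)@(13, 7): e=[-2,10,0] → .  [on edge]
    (5,4)@(11, 9): e=[2,6,0] → X  [on edge]
    (6,4)@(13, 9): e=[-14,14,8] → .
    (4,5)@(9, 11): e=[6,2,0] → X  [on edge]
    (5,5)@(11, 11): e=[-10,10,8] → .
    (3,6)@(7, 13): e=[10,-2,0] → .  [on edge]
    (4,6)@(9, 13): e=[-6,6,8] → .
    (2,7)@(5, 15): e=[14,-6,0] → .  [on edge]
    (1,8)@(3, 17): e=[18,-10,0] → .  [on edge]
  covered (2 px):
    . . . . . . . . . . .
    . . . . . . . . . . .
    . . . . . . . . . . .
    . . . . . . . . . . .
    . . . . . X . . . . .
    . . . . X . . . . . .
    . . . . . . . . . . .
    . . . . . . . . . . .
    . . . . . . . . . . .

Result: 2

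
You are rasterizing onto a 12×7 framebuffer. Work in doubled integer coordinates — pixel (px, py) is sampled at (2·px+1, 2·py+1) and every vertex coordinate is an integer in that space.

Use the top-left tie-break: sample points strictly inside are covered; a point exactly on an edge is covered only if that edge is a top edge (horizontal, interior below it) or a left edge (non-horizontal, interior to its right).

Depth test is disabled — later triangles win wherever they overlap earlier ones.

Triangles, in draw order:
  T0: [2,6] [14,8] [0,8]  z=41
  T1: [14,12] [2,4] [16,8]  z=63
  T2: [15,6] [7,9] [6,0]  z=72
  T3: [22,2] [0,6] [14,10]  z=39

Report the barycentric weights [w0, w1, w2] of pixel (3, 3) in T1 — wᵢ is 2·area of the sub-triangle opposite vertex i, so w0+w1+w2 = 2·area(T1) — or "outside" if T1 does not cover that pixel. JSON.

T0:
  2·area = 28
  edge (2, 6)→(14, 8): d=(12,2) right/bottom  bias=-1
  edge (14, 8)→(0, 8): d=(-14,0) right/bottom  bias=-1
  edge (0, 8)→(2, 6): d=(2,-2) top-left  bias=+0
    (3,0)@(7, 1): e=[-70,98,0] → ·  [on edge]
    (2,1)@(5, 3): e=[-42,70,0] → ·  [on edge]
    (1,2)@(3, 5): e=[-14,42,0] → ·  [on edge]
    (0,3)@(1, 7): e=[14,14,0] → █  [on edge]
    (1,3)@(3, 7): e=[10,14,4] → █
    (2,3)@(5, 7): e=[6,14,8] → █
    (3,3)@(7, 7): e=[2,14,12] → █
    (4,3)@(9, 7): e=[-2,14,16] → ·
    (0,4)@(1, 9): e=[38,-14,4] → ·
    (1,4)@(3, 9): e=[34,-14,8] → ·
    (2,4)@(5, 9): e=[30,-14,12] → ·
    (3,4)@(7, 9): e=[26,-14,16] → ·
  covered (4 px):
    · · · · · · · · · · · ·
    · · · · · · · · · · · ·
    · · · · · · · · · · · ·
    █ █ █ █ · · · · · · · ·
    · · · · · · · · · · · ·
    · · · · · · · · · · · ·
    · · · · · · · · · · · ·
T1:
  2·area = 64
  edge (14, 12)→(2, 4): d=(-12,-8) top-left  bias=+0
  edge (2, 4)→(16, 8): d=(14,4) right/bottom  bias=-1
  edge (16, 8)→(14, 12): d=(-2,4) right/bottom  bias=-1
    (2,2)@(5, 5): e=[12,2,50] → █
    (3,2)@(7, 5): e=[28,-6,42] → ·
    (2,3)@(5, 7): e=[-12,30,46] → ·
    (3,3)@(7, 7): e=[4,22,38] → █
    (4,3)@(9, 7): e=[20,14,30] → █
    (5,3)@(11, 7): e=[36,6,22] → █
    (6,3)@(13, 7): e=[52,-2,14] → ·
    (3,4)@(7, 9): e=[-20,50,34] → ·
    (4,4)@(9, 9): e=[-4,42,26] → ·
    (5,4)@(11, 9): e=[12,34,18] → █
    (6,4)@(13, 9): e=[28,26,10] → █
    (7,4)@(15, 9): e=[44,18,2] → █
  covered (8 px):
    · · · · · · · · · · · ·
    · · · · · · · · · · · ·
    · · █ · · · · · · · · ·
    · · · █ █ █ · · · · · ·
    · · · · · █ █ █ · · · ·
    · · · · · · █ · · · · ·
    · · · · · · · · · · · ·
T2:
  2·area = 75
  edge (15, 6)→(7, 9): d=(-8,3) right/bottom  bias=-1
  edge (7, 9)→(6, 0): d=(-1,-9) top-left  bias=+0
  edge (6, 0)→(15, 6): d=(9,6) right/bottom  bias=-1
    (3,0)@(7, 1): e=[64,8,3] → █
    (4,0)@(9, 1): e=[58,26,-9] → ·
    (3,1)@(7, 3): e=[48,6,21] → █
    (4,1)@(9, 3): e=[42,24,9] → █
    (5,1)@(11, 3): e=[36,42,-3] → ·
    (11,1)@(23, 3): e=[0,150,-75] → ·  [on edge]
    (3,2)@(7, 5): e=[32,4,39] → █
    (5,2)@(11, 5): e=[20,40,15] → █
    (6,2)@(13, 5): e=[14,58,3] → █
    (7,2)@(15, 5): e=[8,76,-9] → ·
    (3,3)@(7, 7): e=[16,2,57] → █
    (6,3)@(13, 7): e=[-2,56,21] → ·
    (3,4)@(7, 9): e=[0,0,75] → ·  [on edge]
  covered (10 px):
    · · · █ · · · · · · · ·
    · · · █ █ · · · · · · ·
    · · · █ █ █ █ · · · · ·
    · · · █ █ █ · · · · · ·
    · · · · · · · · · · · ·
    · · · · · · · · · · · ·
    · · · · · · · · · · · ·
T3:
  2·area = 144  (B↔C swapped to make it positive)
  edge (22, 2)→(14, 10): d=(-8,8) right/bottom  bias=-1
  edge (14, 10)→(0, 6): d=(-14,-4) top-left  bias=+0
  edge (0, 6)→(22, 2): d=(22,-4) top-left  bias=+0
    (11,0)@(23, 1): e=[0,162,-18] → ·  [on edge]
    (8,1)@(17, 3): e=[32,110,2] → █
    (9,1)@(19, 3): e=[16,118,10] → █
    (10,1)@(21, 3): e=[0,126,18] → ·  [on edge]
    (3,2)@(7, 5): e=[96,42,6] → █
    (4,2)@(9, 5): e=[80,50,14] → █
    (5,2)@(11, 5): e=[64,58,22] → █
    (6,2)@(13, 5): e=[48,66,30] → █
    (7,2)@(15, 5): e=[32,74,38] → █
    (9,2)@(19, 5): e=[0,90,54] → ·  [on edge]
    (2,3)@(5, 7): e=[96,6,42] → █
    (8,3)@(17, 7): e=[0,54,90] → ·  [on edge]
    (7,4)@(15, 9): e=[0,18,126] → ·  [on edge]
    (6,5)@(13, 11): e=[0,-18,162] → ·  [on edge]
    (5,6)@(11, 13): e=[0,-54,198] → ·  [on edge]
  covered (16 px):
    · · · · · · · · · · · ·
    · · · · · · · · █ █ · ·
    · · · █ █ █ █ █ █ · · ·
    · · █ █ █ █ █ █ · · · ·
    · · · · · █ █ · · · · ·
    · · · · · · · · · · · ·
    · · · · · · · · · · · ·

Final: [22,38,4]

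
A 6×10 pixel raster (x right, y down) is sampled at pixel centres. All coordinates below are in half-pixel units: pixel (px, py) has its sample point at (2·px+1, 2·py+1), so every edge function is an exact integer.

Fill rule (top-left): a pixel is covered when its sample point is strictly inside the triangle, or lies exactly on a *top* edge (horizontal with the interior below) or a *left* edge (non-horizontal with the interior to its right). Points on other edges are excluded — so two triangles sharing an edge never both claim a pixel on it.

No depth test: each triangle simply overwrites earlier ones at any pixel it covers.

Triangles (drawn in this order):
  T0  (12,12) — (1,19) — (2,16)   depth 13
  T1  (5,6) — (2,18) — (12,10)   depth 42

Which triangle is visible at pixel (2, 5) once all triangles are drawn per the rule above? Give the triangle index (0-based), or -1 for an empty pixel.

T0:
  2·area = 26
  edge (12, 12)→(1, 19): d=(-11,7) right/bottom  bias=-1
  edge (1, 19)→(2, 16): d=(1,-3) top-left  bias=+0
  edge (2, 16)→(12, 12): d=(10,-4) top-left  bias=+0
    (3,0)@(7, 1): e=[156,0,-130] → ·  [on edge]
    (2,3)@(5, 7): e=[104,0,-78] → ·  [on edge]
    (1,6)@(3, 13): e=[52,0,-26] → ·  [on edge]
    (2,7)@(5, 15): e=[16,8,2] → #
    (3,7)@(7, 15): e=[2,14,10] → #
    (4,7)@(9, 15): e=[-12,20,18] → ·
    (1,8)@(3, 17): e=[8,4,14] → #
    (2,8)@(5, 17): e=[-6,10,22] → ·
    (3,8)@(7, 17): e=[-20,16,30] → ·
    (0,9)@(1, 19): e=[0,0,26] → ·  [on edge]
    (1,9)@(3, 19): e=[-14,6,34] → ·
  covered (3 px):
    · · · · · ·
    · · · · · ·
    · · · · · ·
    · · · · · ·
    · · · · · ·
    · · · · · ·
    · · · · · ·
    · · # # · ·
    · # · · · ·
    · · · · · ·
T1:
  2·area = 96  (B↔C swapped to make it positive)
  edge (5, 6)→(12, 10): d=(7,4) right/bottom  bias=-1
  edge (12, 10)→(2, 18): d=(-10,8) right/bottom  bias=-1
  edge (2, 18)→(5, 6): d=(3,-12) top-left  bias=+0
    (2,3)@(5, 7): e=[7,86,3] → #
    (3,3)@(7, 7): e=[-1,70,27] → ·
    (2,4)@(5, 9): e=[21,66,9] → #
    (3,4)@(7, 9): e=[13,50,33] → #
    (4,4)@(9, 9): e=[5,34,57] → #
    (5,4)@(11, 9): e=[-3,18,81] → ·
    (2,5)@(5, 11): e=[35,46,15] → #
    (5,5)@(11, 11): e=[11,-2,87] → ·
    (2,6)@(5, 13): e=[49,26,21] → #
    (4,6)@(9, 13): e=[33,-6,69] → ·
    (1,7)@(3, 15): e=[71,22,3] → #
    (3,7)@(7, 15): e=[55,-10,51] → ·
  covered (12 px):
    · · · · · ·
    · · · · · ·
    · · · · · ·
    · · # · · ·
    · · # # # ·
    · · # # # ·
    · · # # · ·
    · # # · · ·
    · # · · · ·
    · · · · · ·

Z-buffer (winner per pixel, '.' = empty):
  . . . . . .
  . . . . . .
  . . . . . .
  . . 1 . . .
  . . 1 1 1 .
  . . 1 1 1 .
  . . 1 1 . .
  . 1 1 0 . .
  . 1 . . . .
  . . . . . .

Final: 1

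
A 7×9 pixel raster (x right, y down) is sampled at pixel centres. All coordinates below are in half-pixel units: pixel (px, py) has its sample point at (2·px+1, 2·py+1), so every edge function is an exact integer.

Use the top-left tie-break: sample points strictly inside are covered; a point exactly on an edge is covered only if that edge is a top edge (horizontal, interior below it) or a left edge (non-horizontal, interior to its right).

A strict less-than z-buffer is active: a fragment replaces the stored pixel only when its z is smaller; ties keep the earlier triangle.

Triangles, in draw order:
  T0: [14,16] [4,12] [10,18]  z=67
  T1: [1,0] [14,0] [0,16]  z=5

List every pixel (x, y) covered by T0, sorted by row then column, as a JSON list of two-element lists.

T0:
  2·area = 36  (B↔C swapped to make it positive)
  edge (14, 16)→(10, 18): d=(-4,2) right/bottom  bias=-1
  edge (10, 18)→(4, 12): d=(-6,-6) top-left  bias=+0
  edge (4, 12)→(14, 16): d=(10,4) right/bottom  bias=-1
    (0,4)@(1, 9): e=[54,0,-18] → .  [on edge]
    (1,5)@(3, 11): e=[42,0,-6] → .  [on edge]
    (2,6)@(5, 13): e=[30,0,6] → X  [on edge]
    (3,6)@(7, 13): e=[26,12,-2] → .
    (2,7)@(5, 15): e=[22,-12,26] → .
    (3,7)@(7, 15): e=[18,0,18] → X  [on edge]
    (4,7)@(9, 15): e=[14,12,10] → X
    (5,7)@(11, 15): e=[10,24,2] → X
    (6,7)@(13, 15): e=[6,36,-6] → .
    (3,8)@(7, 17): e=[10,-12,38] → .
    (4,8)@(9, 17): e=[6,0,30] → X  [on edge]
    (6,8)@(13, 17): e=[-2,24,14] → .
  covered (6 px):
    . . . . . . .
    . . . . . . .
    . . . . . . .
    . . . . . . .
    . . . . . . .
    . . . . . . .
    . . X . . . .
    . . . X X X .
    . . . . X X .
T1:
  2·area = 208
  edge (1, 0)→(14, 0): d=(13,0) top-left  bias=+0
  edge (14, 0)→(0, 16): d=(-14,16) right/bottom  bias=-1
  edge (0, 16)→(1, 0): d=(1,-16) top-left  bias=+0
    (0,0)@(1, 1): e=[13,194,1] → X
    (1,0)@(3, 1): e=[13,162,33] → X
    (2,0)@(5, 1): e=[13,130,65] → X
    (3,0)@(7, 1): e=[13,98,97] → X
    (4,0)@(9, 1): e=[13,66,129] → X
    (5,0)@(11, 1): e=[13,34,161] → X
    (6,0)@(13, 1): e=[13,2,193] → X
    (0,1)@(1, 3): e=[39,166,3] → X
    (6,1)@(13, 3): e=[39,-26,195] → .
    (0,2)@(1, 5): e=[65,138,5] → X
    (5,2)@(11, 5): e=[65,-22,165] → .
    (0,3)@(1, 7): e=[91,110,7] → X
  covered (28 px):
    X X X X X X X
    X X X X X X .
    X X X X X . .
    X X X X . . .
    X X X . . . .
    X X . . . . .
    X . . . . . .
    . . . . . . .
    . . . . . . .

Final: [[2,6],[3,7],[4,7],[5,7],[4,8],[5,8]]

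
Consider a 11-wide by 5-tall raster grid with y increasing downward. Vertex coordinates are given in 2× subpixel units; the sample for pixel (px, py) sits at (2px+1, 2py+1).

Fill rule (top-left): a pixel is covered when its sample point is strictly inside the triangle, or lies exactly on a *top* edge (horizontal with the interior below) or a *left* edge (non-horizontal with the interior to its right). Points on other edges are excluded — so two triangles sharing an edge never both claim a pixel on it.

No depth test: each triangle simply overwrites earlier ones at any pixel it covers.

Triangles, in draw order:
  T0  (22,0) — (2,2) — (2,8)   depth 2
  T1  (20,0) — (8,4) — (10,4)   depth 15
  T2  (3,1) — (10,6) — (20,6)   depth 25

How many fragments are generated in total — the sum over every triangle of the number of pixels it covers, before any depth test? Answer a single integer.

T0:
  2·area = 120  (B↔C swapped to make it positive)
  edge (22, 0)→(2, 8): d=(-20,8) right/bottom  bias=-1
  edge (2, 8)→(2, 2): d=(0,-6) top-left  bias=+0
  edge (2, 2)→(22, 0): d=(20,-2) top-left  bias=+0
    (6,0)@(13, 1): e=[52,66,2] → #
    (7,0)@(15, 1): e=[36,78,6] → #
    (8,0)@(17, 1): e=[20,90,10] → #
    (9,0)@(19, 1): e=[4,102,14] → #
    (10,0)@(21, 1): e=[-12,114,18] → ·
    (1,1)@(3, 3): e=[92,6,22] → #
    (2,1)@(5, 3): e=[76,18,26] → #
    (3,1)@(7, 3): e=[60,30,30] → #
    (4,1)@(9, 3): e=[44,42,34] → #
    (5,1)@(11, 3): e=[28,54,38] → #
    (7,1)@(15, 3): e=[-4,78,46] → ·
    (8,1)@(17, 3): e=[-20,90,50] → ·
  covered (15 px):
    · · · · · · # # # # ·
    · # # # # # # · · · ·
    · # # # # · · · · · ·
    · # · · · · · · · · ·
    · · · · · · · · · · ·
T1:
  2·area = 8  (B↔C swapped to make it positive)
  edge (20, 0)→(10, 4): d=(-10,4) right/bottom  bias=-1
  edge (10, 4)→(8, 4): d=(-2,0) right/bottom  bias=-1
  edge (8, 4)→(20, 0): d=(12,-4) top-left  bias=+0
    (8,0)@(17, 1): e=[2,6,0] → #  [on edge]
    (9,0)@(19, 1): e=[-6,6,8] → ·
    (5,1)@(11, 3): e=[6,2,0] → #  [on edge]
    (6,1)@(13, 3): e=[-2,2,8] → ·
    (8,1)@(17, 3): e=[-18,2,24] → ·
    (2,2)@(5, 5): e=[10,-2,0] → ·  [on edge]
    (5,2)@(11, 5): e=[-14,-2,24] → ·
  covered (2 px):
    · · · · · · · · # · ·
    · · · · · # · · · · ·
    · · · · · · · · · · ·
    · · · · · · · · · · ·
    · · · · · · · · · · ·
T2:
  2·area = 50  (B↔C swapped to make it positive)
  edge (3, 1)→(20, 6): d=(17,5) right/bottom  bias=-1
  edge (20, 6)→(10, 6): d=(-10,0) right/bottom  bias=-1
  edge (10, 6)→(3, 1): d=(-7,-5) top-left  bias=+0
    (1,0)@(3, 1): e=[0,50,0] → ·  [on edge]
    (3,1)@(7, 3): e=[14,30,6] → #
    (4,1)@(9, 3): e=[4,30,16] → #
    (5,1)@(11, 3): e=[-6,30,26] → ·
    (3,2)@(7, 5): e=[48,10,-8] → ·
    (4,2)@(9, 5): e=[38,10,2] → #
    (5,2)@(11, 5): e=[28,10,12] → #
    (6,2)@(13, 5): e=[18,10,22] → #
    (7,2)@(15, 5): e=[8,10,32] → #
    (8,2)@(17, 5): e=[-2,10,42] → ·
    (4,3)@(9, 7): e=[72,-10,-12] → ·
    (5,3)@(11, 7): e=[62,-10,-2] → ·
  covered (6 px):
    · · · · · · · · · · ·
    · · · # # · · · · · ·
    · · · · # # # # · · ·
    · · · · · · · · · · ·
    · · · · · · · · · · ·

Answer: 23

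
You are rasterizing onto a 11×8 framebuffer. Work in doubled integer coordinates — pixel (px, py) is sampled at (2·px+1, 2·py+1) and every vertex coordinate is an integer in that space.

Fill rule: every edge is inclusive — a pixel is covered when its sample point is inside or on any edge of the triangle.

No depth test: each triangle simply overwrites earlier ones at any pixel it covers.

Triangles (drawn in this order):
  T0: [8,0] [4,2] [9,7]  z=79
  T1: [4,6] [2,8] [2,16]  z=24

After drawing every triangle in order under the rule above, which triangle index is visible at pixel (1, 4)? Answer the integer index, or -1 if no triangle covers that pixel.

T0:
  2·area = 30  (B↔C swapped to make it positive)
  edge (8, 0)→(9, 7): d=(1,7) inclusive
  edge (9, 7)→(4, 2): d=(-5,-5) inclusive
  edge (4, 2)→(8, 0): d=(4,-2) inclusive
    (1,0)@(3, 1): e=[36,0,-6] → ·  [on edge]
    (3,0)@(7, 1): e=[8,20,2] → █
    (4,0)@(9, 1): e=[-6,30,6] → ·
    (2,1)@(5, 3): e=[24,0,6] → █  [on edge]
    (4,1)@(9, 3): e=[-4,20,14] → ·
    (2,2)@(5, 5): e=[26,-10,14] → ·
    (3,2)@(7, 5): e=[12,0,18] → █  [on edge]
    (4,2)@(9, 5): e=[-2,10,22] → ·
    (3,3)@(7, 7): e=[14,-10,26] → ·
    (4,3)@(9, 7): e=[0,0,30] → █  [on edge]
    (5,3)@(11, 7): e=[-14,10,34] → ·
    (4,4)@(9, 9): e=[2,-10,38] → ·
    (5,4)@(11, 9): e=[-12,0,42] → ·  [on edge]
    (6,5)@(13, 11): e=[-24,0,54] → ·  [on edge]
    (7,6)@(15, 13): e=[-36,0,66] → ·  [on edge]
    (8,7)@(17, 15): e=[-48,0,78] → ·  [on edge]
  covered (5 px):
    · · · █ · · · · · · ·
    · · █ █ · · · · · · ·
    · · · █ · · · · · · ·
    · · · · █ · · · · · ·
    · · · · · · · · · · ·
    · · · · · · · · · · ·
    · · · · · · · · · · ·
    · · · · · · · · · · ·
T1:
  2·area = 16  (B↔C swapped to make it positive)
  edge (4, 6)→(2, 16): d=(-2,10) inclusive
  edge (2, 16)→(2, 8): d=(0,-8) inclusive
  edge (2, 8)→(4, 6): d=(2,-2) inclusive
    (2,0)@(5, 1): e=[0,24,-8] → ·  [on edge]
    (4,0)@(9, 1): e=[-40,56,0] → ·  [on edge]
    (3,1)@(7, 3): e=[-24,40,0] → ·  [on edge]
    (2,2)@(5, 5): e=[-8,24,0] → ·  [on edge]
    (1,3)@(3, 7): e=[8,8,0] → █  [on edge]
    (2,3)@(5, 7): e=[-12,24,4] → ·
    (0,4)@(1, 9): e=[24,-8,0] → ·  [on edge]
    (1,4)@(3, 9): e=[4,8,4] → █
    (2,4)@(5, 9): e=[-16,24,8] → ·
    (1,5)@(3, 11): e=[0,8,8] → █  [on edge]
    (2,5)@(5, 11): e=[-20,24,12] → ·
    (1,6)@(3, 13): e=[-4,8,12] → ·
  covered (3 px):
    · · · · · · · · · · ·
    · · · · · · · · · · ·
    · · · · · · · · · · ·
    · █ · · · · · · · · ·
    · █ · · · · · · · · ·
    · █ · · · · · · · · ·
    · · · · · · · · · · ·
    · · · · · · · · · · ·

Z-buffer (winner per pixel, '.' = empty):
  . . . 0 . . . . . . .
  . . 0 0 . . . . . . .
  . . . 0 . . . . . . .
  . 1 . . 0 . . . . . .
  . 1 . . . . . . . . .
  . 1 . . . . . . . . .
  . . . . . . . . . . .
  . . . . . . . . . . .

Final: 1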